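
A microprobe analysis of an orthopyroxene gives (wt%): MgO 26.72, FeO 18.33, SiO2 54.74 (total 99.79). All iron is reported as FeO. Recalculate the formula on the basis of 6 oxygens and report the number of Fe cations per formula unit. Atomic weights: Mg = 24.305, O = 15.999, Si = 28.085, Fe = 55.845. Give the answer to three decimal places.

26.72 wt% MgO ÷ 40.304 g/mol = 0.66296 mol, giving 0.66296 Mg and 0.66296 O.
18.33 wt% FeO ÷ 71.844 g/mol = 0.25514 mol, giving 0.25514 Fe and 0.25514 O.
54.74 wt% SiO2 ÷ 60.083 g/mol = 0.91107 mol, giving 0.91107 Si and 1.82214 O.
Oxygen sums to 2.74024; scaling by 6/2.74024 = 2.18959 puts the formula on 6 O.
Fe: 0.25514 × 2.18959 = 0.559 atoms per formula unit.

0.559 Fe apfu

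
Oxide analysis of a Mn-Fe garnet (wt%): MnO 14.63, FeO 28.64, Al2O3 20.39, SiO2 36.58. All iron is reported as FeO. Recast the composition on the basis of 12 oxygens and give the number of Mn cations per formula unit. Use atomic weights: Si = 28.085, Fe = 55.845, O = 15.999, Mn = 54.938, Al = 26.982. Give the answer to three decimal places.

MnO: 14.63/70.937 = 0.20624 mol → 0.20624 mol Mn, 0.20624 mol O.
FeO: 28.64/71.844 = 0.39864 mol → 0.39864 mol Fe, 0.39864 mol O.
Al2O3: 20.39/101.961 = 0.19998 mol → 0.39996 mol Al, 0.59994 mol O.
SiO2: 36.58/60.083 = 0.60882 mol → 0.60882 mol Si, 1.21764 mol O.
Total oxygen = 2.42246 mol. Normalization factor = 12/2.42246 = 4.95364.
Mn per 12 O = 0.20624 × 4.95364 = 1.022.

1.022 Mn apfu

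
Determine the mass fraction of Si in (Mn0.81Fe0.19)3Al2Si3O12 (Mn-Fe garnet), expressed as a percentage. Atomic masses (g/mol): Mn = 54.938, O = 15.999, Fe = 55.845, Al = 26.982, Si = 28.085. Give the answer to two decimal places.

17.00 wt%

M((Mn0.81Fe0.19)3Al2Si3O12) = 495.538 g/mol.
Si contributes 3 × 28.085 = 84.255 g per mole.
84.255/495.538 = 0.1700 → 17.00%.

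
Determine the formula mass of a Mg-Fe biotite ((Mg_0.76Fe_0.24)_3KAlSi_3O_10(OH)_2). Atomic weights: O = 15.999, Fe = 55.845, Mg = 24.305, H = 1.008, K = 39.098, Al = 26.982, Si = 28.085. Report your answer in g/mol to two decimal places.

439.96 g/mol

Mg: 2.28 × 24.305 = 55.4154
Fe: 0.72 × 55.845 = 40.2084
K: 1 × 39.098 = 39.0980
Al: 1 × 26.982 = 26.9820
Si: 3 × 28.085 = 84.2550
O: 12 × 15.999 = 191.9880
H: 2 × 1.008 = 2.0160
Summing the contributions gives the formula mass.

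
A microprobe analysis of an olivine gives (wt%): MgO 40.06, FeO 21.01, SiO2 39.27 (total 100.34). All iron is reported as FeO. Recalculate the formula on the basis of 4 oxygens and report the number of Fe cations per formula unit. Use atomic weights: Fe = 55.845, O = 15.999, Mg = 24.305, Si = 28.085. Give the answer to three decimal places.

MgO: 40.06/40.304 = 0.99395 mol → 0.99395 mol Mg, 0.99395 mol O.
FeO: 21.01/71.844 = 0.29244 mol → 0.29244 mol Fe, 0.29244 mol O.
SiO2: 39.27/60.083 = 0.65360 mol → 0.65360 mol Si, 1.30720 mol O.
Total oxygen = 2.59359 mol. Normalization factor = 4/2.59359 = 1.54226.
Fe per 4 O = 0.29244 × 1.54226 = 0.451.

0.451 Fe apfu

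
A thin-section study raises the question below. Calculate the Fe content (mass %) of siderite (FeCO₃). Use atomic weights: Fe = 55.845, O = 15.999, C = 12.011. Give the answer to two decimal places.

48.20 mass %

Molar mass of FeCO₃: 1·55.845 + 1·12.011 + 3·15.999 = 115.853 g/mol.
Mass of Fe per formula unit: 1 × 55.845 = 55.845 g.
Weight fraction Fe = 55.845 / 115.853 = 0.4820.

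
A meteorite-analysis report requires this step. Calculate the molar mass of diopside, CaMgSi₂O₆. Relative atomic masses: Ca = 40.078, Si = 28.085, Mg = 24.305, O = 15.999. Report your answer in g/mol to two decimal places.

216.55 g/mol

M = 1×40.078 + 1×24.305 + 2×28.085 + 6×15.999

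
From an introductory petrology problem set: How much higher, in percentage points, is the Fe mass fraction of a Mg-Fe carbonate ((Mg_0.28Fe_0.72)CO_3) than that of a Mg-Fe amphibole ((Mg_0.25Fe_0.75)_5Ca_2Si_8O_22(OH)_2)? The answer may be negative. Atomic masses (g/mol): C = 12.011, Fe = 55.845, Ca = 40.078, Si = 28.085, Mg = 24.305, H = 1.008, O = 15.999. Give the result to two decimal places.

First mineral: 40.208 g Fe in 107.022 g formula = 37.57 wt% Fe.
Second mineral: 209.419 g Fe in 930.628 g formula = 22.50 wt% Fe.
37.57% − 22.50% gives a difference of 15.07 percentage points.

15.07 percentage points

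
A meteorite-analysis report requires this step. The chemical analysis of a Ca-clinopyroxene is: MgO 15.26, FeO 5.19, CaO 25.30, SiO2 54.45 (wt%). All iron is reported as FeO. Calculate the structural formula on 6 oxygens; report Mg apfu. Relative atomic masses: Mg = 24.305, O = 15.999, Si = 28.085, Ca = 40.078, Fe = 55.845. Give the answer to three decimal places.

MgO: 15.26/40.304 = 0.37862 mol → 0.37862 mol Mg, 0.37862 mol O.
FeO: 5.19/71.844 = 0.07224 mol → 0.07224 mol Fe, 0.07224 mol O.
CaO: 25.30/56.077 = 0.45117 mol → 0.45117 mol Ca, 0.45117 mol O.
SiO2: 54.45/60.083 = 0.90625 mol → 0.90625 mol Si, 1.81250 mol O.
Total oxygen = 2.71453 mol. Normalization factor = 6/2.71453 = 2.21033.
Mg per 6 O = 0.37862 × 2.21033 = 0.837.

0.837 Mg apfu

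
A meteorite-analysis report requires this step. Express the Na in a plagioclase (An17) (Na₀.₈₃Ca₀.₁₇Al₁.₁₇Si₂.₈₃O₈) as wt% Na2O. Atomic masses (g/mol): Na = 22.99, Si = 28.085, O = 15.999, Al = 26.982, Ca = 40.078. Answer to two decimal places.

Formula mass = 264.936 g/mol.
0.83 Na → 0.4150 mol Na2O per formula unit; M(Na2O) = 61.979, so Na2O mass = 25.721 g.
25.721/264.936 × 100 = 9.71 wt%.

9.71 wt%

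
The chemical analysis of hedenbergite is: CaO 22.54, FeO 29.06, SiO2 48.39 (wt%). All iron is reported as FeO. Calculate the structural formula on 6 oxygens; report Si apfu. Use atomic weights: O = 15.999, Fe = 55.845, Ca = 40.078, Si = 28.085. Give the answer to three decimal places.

1.999 Si apfu

22.54 wt% CaO ÷ 56.077 g/mol = 0.40195 mol, giving 0.40195 Ca and 0.40195 O.
29.06 wt% FeO ÷ 71.844 g/mol = 0.40449 mol, giving 0.40449 Fe and 0.40449 O.
48.39 wt% SiO2 ÷ 60.083 g/mol = 0.80539 mol, giving 0.80539 Si and 1.61078 O.
Oxygen sums to 2.41722; scaling by 6/2.41722 = 2.48219 puts the formula on 6 O.
Si: 0.80539 × 2.48219 = 1.999 atoms per formula unit.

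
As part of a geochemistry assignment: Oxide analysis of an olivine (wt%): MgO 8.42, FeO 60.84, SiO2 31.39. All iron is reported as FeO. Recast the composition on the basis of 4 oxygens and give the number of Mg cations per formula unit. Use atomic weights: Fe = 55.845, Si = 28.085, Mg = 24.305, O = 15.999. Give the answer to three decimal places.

MgO (M=40.304): mol = 0.20891; Mg = 0.20891, O = 0.20891.
FeO (M=71.844): mol = 0.84683; Fe = 0.84683, O = 0.84683.
SiO2 (M=60.083): mol = 0.52244; Si = 0.52244, O = 1.04488.
ΣO = 2.10062; factor = 4/ΣO = 1.90420.
Mg apfu = 0.20891 × 1.90420 = 0.398.

0.398 Mg apfu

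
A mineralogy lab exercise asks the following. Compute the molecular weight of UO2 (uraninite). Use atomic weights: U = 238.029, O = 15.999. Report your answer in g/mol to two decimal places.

270.03 g/mol

M = 1×238.029 + 2×15.999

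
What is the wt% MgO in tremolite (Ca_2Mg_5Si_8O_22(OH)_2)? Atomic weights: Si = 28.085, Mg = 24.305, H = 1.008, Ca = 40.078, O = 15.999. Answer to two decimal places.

Molar mass of Ca_2Mg_5Si_8O_22(OH)_2 = 2*40.078 + 5*24.305 + 8*28.085 + 24*15.999 + 2*1.008 = 812.353 g/mol.
Each formula unit contains 5 Mg, equivalent to 5/1 = 5.0000 mol MgO.
M(MgO) = 1×24.305 + 1×15.999 = 40.304 g/mol.
Mass of MgO per formula unit = 5.0000 × 40.304 = 201.520 g.
MgO wt% = 201.520 / 812.353 × 100 = 24.81%.

24.81 wt%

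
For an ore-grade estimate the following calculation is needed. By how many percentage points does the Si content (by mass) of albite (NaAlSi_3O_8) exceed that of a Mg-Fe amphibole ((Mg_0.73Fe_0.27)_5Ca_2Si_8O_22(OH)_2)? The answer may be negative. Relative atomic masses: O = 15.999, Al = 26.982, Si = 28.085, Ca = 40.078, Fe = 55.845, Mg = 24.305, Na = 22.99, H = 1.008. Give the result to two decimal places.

First mineral: 84.255 g Si in 262.219 g formula = 32.13 wt% Si.
Second mineral: 224.680 g Si in 854.932 g formula = 26.28 wt% Si.
32.13% − 26.28% gives a difference of 5.85 percentage points.

5.85 percentage points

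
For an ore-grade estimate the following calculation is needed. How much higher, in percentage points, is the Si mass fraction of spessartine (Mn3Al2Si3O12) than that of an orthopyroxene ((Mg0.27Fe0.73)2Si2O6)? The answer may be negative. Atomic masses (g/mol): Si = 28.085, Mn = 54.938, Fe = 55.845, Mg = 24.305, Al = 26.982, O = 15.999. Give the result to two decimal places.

M(Mn3Al2Si3O12) = 495.021 g/mol, so wt% Si = 84.255/495.021 × 100 = 17.02%.
M((Mg0.27Fe0.73)2Si2O6) = 246.822 g/mol, so wt% Si = 56.170/246.822 × 100 = 22.76%.
17.02 − 22.76 = -5.74 pp.

-5.74 percentage points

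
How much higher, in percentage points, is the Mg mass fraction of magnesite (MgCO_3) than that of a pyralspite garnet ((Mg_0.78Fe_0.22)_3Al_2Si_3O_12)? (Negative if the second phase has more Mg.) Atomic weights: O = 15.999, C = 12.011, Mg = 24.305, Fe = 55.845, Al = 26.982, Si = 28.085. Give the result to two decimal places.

15.41 percentage points

Mg in MgCO_3: molar mass 84.313 g/mol; 1×24.305 = 24.305 g → 28.83 wt%.
Mg in (Mg_0.78Fe_0.22)_3Al_2Si_3O_12: molar mass 423.938 g/mol; 2.34×24.305 = 56.874 g → 13.42 wt%.
Difference = 28.83 − 13.42 = 15.41 percentage points.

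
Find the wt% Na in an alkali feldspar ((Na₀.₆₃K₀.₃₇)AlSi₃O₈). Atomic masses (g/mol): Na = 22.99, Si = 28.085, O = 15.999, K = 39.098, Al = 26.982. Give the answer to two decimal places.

5.40 wt%

M((Na₀.₆₃K₀.₃₇)AlSi₃O₈) = 268.179 g/mol.
Na contributes 0.63 × 22.99 = 14.484 g per mole.
14.484/268.179 = 0.0540 → 5.40%.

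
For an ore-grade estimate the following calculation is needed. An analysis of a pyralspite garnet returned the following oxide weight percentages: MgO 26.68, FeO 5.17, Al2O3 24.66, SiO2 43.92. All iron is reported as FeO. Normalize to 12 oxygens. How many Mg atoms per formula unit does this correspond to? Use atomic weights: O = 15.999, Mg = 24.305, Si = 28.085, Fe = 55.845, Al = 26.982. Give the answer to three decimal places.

2.719 Mg apfu

26.68 wt% MgO ÷ 40.304 g/mol = 0.66197 mol, giving 0.66197 Mg and 0.66197 O.
5.17 wt% FeO ÷ 71.844 g/mol = 0.07196 mol, giving 0.07196 Fe and 0.07196 O.
24.66 wt% Al2O3 ÷ 101.961 g/mol = 0.24186 mol, giving 0.48372 Al and 0.72558 O.
43.92 wt% SiO2 ÷ 60.083 g/mol = 0.73099 mol, giving 0.73099 Si and 1.46198 O.
Oxygen sums to 2.92149; scaling by 12/2.92149 = 4.10749 puts the formula on 12 O.
Mg: 0.66197 × 4.10749 = 2.719 atoms per formula unit.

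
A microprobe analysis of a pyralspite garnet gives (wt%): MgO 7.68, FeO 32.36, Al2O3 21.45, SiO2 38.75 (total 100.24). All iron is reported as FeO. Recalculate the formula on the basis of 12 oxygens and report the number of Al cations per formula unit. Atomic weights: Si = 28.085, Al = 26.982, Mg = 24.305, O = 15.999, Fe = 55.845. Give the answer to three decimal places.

MgO: 7.68/40.304 = 0.19055 mol → 0.19055 mol Mg, 0.19055 mol O.
FeO: 32.36/71.844 = 0.45042 mol → 0.45042 mol Fe, 0.45042 mol O.
Al2O3: 21.45/101.961 = 0.21037 mol → 0.42074 mol Al, 0.63111 mol O.
SiO2: 38.75/60.083 = 0.64494 mol → 0.64494 mol Si, 1.28988 mol O.
Total oxygen = 2.56196 mol. Normalization factor = 12/2.56196 = 4.68391.
Al per 12 O = 0.42074 × 4.68391 = 1.971.

1.971 Al apfu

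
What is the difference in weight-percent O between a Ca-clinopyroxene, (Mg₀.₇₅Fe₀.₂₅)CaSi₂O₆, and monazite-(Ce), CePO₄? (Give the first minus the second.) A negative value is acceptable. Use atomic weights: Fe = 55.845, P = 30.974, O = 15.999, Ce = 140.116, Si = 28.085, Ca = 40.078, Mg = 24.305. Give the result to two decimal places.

15.55 percentage points

M((Mg₀.₇₅Fe₀.₂₅)CaSi₂O₆) = 224.432 g/mol, so wt% O = 95.994/224.432 × 100 = 42.77%.
M(CePO₄) = 235.086 g/mol, so wt% O = 63.996/235.086 × 100 = 27.22%.
42.77 − 27.22 = 15.55 pp.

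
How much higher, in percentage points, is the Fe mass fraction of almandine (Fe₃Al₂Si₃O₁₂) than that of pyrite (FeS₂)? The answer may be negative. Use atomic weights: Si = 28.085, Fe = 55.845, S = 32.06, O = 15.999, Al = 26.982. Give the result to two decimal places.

First mineral: 167.535 g Fe in 497.742 g formula = 33.66 wt% Fe.
Second mineral: 55.845 g Fe in 119.965 g formula = 46.55 wt% Fe.
33.66% − 46.55% gives a difference of -12.89 percentage points.

-12.89 percentage points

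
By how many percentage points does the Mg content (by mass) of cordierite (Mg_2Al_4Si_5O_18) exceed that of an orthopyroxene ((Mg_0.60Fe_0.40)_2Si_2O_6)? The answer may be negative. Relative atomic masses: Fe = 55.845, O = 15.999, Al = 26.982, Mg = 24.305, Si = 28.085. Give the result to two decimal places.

First mineral: 48.610 g Mg in 584.945 g formula = 8.31 wt% Mg.
Second mineral: 29.166 g Mg in 226.006 g formula = 12.90 wt% Mg.
8.31% − 12.90% gives a difference of -4.59 percentage points.

-4.59 percentage points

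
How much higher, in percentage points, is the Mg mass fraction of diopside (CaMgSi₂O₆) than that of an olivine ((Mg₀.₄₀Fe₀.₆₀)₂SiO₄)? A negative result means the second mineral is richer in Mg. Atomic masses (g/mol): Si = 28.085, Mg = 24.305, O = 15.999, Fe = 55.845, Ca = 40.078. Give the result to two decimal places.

0.33 percentage points

First mineral: 24.305 g Mg in 216.547 g formula = 11.22 wt% Mg.
Second mineral: 19.444 g Mg in 178.539 g formula = 10.89 wt% Mg.
11.22% − 10.89% gives a difference of 0.33 percentage points.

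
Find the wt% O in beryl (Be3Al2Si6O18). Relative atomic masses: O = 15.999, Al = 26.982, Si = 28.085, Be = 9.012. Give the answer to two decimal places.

Formula mass = 3·9.012 + 2·26.982 + 6·28.085 + 18·15.999 = 537.492 g/mol, of which 287.982 g is O.
So O makes up 287.982/537.492 = 0.5358 of the mass, i.e. 53.58%.

53.58 mass %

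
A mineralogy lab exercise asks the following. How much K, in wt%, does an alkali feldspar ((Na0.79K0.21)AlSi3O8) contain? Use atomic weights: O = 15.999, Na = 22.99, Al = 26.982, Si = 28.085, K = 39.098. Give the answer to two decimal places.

M((Na0.79K0.21)AlSi3O8) = 265.602 g/mol.
K contributes 0.21 × 39.098 = 8.211 g per mole.
8.211/265.602 = 0.0309 → 3.09%.

3.09 wt%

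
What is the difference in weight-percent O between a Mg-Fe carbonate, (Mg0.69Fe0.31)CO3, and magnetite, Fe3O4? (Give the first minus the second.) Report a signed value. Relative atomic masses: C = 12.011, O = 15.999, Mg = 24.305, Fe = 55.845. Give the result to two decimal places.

23.37 percentage points

First mineral: 47.997 g O in 94.090 g formula = 51.01 wt% O.
Second mineral: 63.996 g O in 231.531 g formula = 27.64 wt% O.
51.01% − 27.64% gives a difference of 23.37 percentage points.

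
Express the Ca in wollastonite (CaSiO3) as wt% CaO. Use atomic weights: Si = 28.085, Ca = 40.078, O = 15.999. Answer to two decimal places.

48.28 wt%

Molar mass of CaSiO3 = 1*40.078 + 1*28.085 + 3*15.999 = 116.160 g/mol.
Each formula unit contains 1 Ca, equivalent to 1/1 = 1.0000 mol CaO.
M(CaO) = 1×40.078 + 1×15.999 = 56.077 g/mol.
Mass of CaO per formula unit = 1.0000 × 56.077 = 56.077 g.
CaO wt% = 56.077 / 116.160 × 100 = 48.28%.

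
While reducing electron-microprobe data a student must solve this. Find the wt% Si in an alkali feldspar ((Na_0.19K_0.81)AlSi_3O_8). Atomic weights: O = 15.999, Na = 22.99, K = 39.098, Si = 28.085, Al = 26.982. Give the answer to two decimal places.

30.61 mass %

M((Na_0.19K_0.81)AlSi_3O_8) = 275.266 g/mol.
Si contributes 3 × 28.085 = 84.255 g per mole.
84.255/275.266 = 0.3061 → 30.61%.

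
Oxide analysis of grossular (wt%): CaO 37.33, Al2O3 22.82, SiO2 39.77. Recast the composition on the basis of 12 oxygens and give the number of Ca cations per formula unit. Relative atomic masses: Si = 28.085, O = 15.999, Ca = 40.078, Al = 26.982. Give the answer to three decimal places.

3.002 Ca apfu

CaO (M=56.077): mol = 0.66569; Ca = 0.66569, O = 0.66569.
Al2O3 (M=101.961): mol = 0.22381; Al = 0.44762, O = 0.67143.
SiO2 (M=60.083): mol = 0.66192; Si = 0.66192, O = 1.32384.
ΣO = 2.66096; factor = 12/ΣO = 4.50965.
Ca apfu = 0.66569 × 4.50965 = 3.002.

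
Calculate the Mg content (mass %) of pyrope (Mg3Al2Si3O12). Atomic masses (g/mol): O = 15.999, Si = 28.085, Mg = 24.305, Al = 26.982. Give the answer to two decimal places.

M(Mg3Al2Si3O12) = 403.122 g/mol.
Mg contributes 3 × 24.305 = 72.915 g per mole.
72.915/403.122 = 0.1809 → 18.09%.

18.09 mass %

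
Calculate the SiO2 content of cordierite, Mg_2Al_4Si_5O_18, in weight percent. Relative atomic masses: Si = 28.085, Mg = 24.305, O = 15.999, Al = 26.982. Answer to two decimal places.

M(Mg_2Al_4Si_5O_18) = 584.945 g/mol; M(SiO2) = 60.083 g/mol.
Moles SiO2 per formula unit = 5 Si ÷ 1 = 5.0000.
SiO2 fraction = (5.0000 × 60.083) / 584.945 = 300.415/584.945 = 0.5136.

51.36 wt%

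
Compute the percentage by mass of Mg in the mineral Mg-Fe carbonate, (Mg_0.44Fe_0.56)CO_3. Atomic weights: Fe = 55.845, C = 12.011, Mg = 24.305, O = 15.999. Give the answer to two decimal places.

Formula mass = 0.44*24.305 + 0.56*55.845 + 1*12.011 + 3*15.999 = 101.975 g/mol, of which 10.694 g is Mg.
So Mg makes up 10.694/101.975 = 0.1049 of the mass, i.e. 10.49%.

10.49 wt%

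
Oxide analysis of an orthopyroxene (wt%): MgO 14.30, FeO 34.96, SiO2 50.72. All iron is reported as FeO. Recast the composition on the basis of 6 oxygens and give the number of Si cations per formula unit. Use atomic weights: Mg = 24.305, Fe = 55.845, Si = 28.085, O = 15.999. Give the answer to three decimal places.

MgO (M=40.304): mol = 0.35480; Mg = 0.35480, O = 0.35480.
FeO (M=71.844): mol = 0.48661; Fe = 0.48661, O = 0.48661.
SiO2 (M=60.083): mol = 0.84417; Si = 0.84417, O = 1.68834.
ΣO = 2.52975; factor = 6/ΣO = 2.37178.
Si apfu = 0.84417 × 2.37178 = 2.002.

2.002 Si apfu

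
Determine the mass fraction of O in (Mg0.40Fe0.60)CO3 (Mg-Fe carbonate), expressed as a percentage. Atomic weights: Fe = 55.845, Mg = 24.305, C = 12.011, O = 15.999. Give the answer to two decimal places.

46.49 wt%

M((Mg0.40Fe0.60)CO3) = 103.237 g/mol.
O contributes 3 × 15.999 = 47.997 g per mole.
47.997/103.237 = 0.4649 → 46.49%.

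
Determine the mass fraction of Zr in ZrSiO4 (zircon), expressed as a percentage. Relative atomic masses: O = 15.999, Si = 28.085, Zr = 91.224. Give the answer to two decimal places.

M(ZrSiO4) = 183.305 g/mol.
Zr contributes 1 × 91.224 = 91.224 g per mole.
91.224/183.305 = 0.4977 → 49.77%.

49.77 weight percent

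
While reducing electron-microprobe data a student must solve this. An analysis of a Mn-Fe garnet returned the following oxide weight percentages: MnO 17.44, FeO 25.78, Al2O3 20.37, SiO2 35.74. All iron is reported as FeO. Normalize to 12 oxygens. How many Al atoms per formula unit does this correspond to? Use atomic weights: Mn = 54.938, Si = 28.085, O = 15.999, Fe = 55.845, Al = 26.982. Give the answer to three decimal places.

2.003 Al apfu

MnO (M=70.937): mol = 0.24585; Mn = 0.24585, O = 0.24585.
FeO (M=71.844): mol = 0.35883; Fe = 0.35883, O = 0.35883.
Al2O3 (M=101.961): mol = 0.19978; Al = 0.39956, O = 0.59934.
SiO2 (M=60.083): mol = 0.59484; Si = 0.59484, O = 1.18968.
ΣO = 2.39370; factor = 12/ΣO = 5.01316.
Al apfu = 0.39956 × 5.01316 = 2.003.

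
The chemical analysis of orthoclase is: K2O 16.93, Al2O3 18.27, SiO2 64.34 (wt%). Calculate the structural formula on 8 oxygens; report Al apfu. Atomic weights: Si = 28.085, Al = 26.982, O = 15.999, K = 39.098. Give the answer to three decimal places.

16.93 wt% K2O ÷ 94.195 g/mol = 0.17973 mol, giving 0.35946 K and 0.17973 O.
18.27 wt% Al2O3 ÷ 101.961 g/mol = 0.17919 mol, giving 0.35838 Al and 0.53757 O.
64.34 wt% SiO2 ÷ 60.083 g/mol = 1.07085 mol, giving 1.07085 Si and 2.14170 O.
Oxygen sums to 2.85900; scaling by 8/2.85900 = 2.79818 puts the formula on 8 O.
Al: 0.35838 × 2.79818 = 1.003 atoms per formula unit.

1.003 Al apfu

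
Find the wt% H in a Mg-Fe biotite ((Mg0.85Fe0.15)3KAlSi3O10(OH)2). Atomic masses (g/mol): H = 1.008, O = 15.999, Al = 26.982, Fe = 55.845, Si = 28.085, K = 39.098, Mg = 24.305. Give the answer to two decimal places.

0.47 weight percent

Molar mass of (Mg0.85Fe0.15)3KAlSi3O10(OH)2: 2.55*24.305 + 0.45*55.845 + 1*39.098 + 1*26.982 + 3*28.085 + 12*15.999 + 2*1.008 = 431.447 g/mol.
Mass of H per formula unit: 2 × 1.008 = 2.016 g.
Weight fraction H = 2.016 / 431.447 = 0.0047.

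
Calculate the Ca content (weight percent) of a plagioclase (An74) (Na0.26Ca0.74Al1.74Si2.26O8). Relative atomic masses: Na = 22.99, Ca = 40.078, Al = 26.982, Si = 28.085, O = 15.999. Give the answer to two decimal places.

Formula mass = 0.26·22.99 + 0.74·40.078 + 1.74·26.982 + 2.26·28.085 + 8·15.999 = 274.048 g/mol, of which 29.658 g is Ca.
So Ca makes up 29.658/274.048 = 0.1082 of the mass, i.e. 10.82%.

10.82 weight percent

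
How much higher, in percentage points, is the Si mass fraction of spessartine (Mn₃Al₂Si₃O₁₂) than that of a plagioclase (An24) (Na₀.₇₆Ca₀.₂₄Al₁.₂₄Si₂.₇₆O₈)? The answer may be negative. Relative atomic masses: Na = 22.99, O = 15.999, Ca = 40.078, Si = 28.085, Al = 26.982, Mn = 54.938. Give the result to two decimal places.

-12.11 percentage points

First mineral: 84.255 g Si in 495.021 g formula = 17.02 wt% Si.
Second mineral: 77.515 g Si in 266.055 g formula = 29.13 wt% Si.
17.02% − 29.13% gives a difference of -12.11 percentage points.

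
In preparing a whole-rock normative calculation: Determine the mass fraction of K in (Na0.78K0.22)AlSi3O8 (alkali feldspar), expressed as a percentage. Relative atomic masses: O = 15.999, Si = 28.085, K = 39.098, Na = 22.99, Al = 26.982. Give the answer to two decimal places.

3.24 mass %

M((Na0.78K0.22)AlSi3O8) = 265.763 g/mol.
K contributes 0.22 × 39.098 = 8.602 g per mole.
8.602/265.763 = 0.0324 → 3.24%.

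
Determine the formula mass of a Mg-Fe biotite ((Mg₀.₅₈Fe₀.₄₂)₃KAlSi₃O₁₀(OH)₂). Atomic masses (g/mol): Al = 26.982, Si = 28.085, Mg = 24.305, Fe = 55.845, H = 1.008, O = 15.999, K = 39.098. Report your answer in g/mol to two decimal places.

456.99 g/mol

The formula mass is the sum 1.74*24.305 + 1.26*55.845 + 1*39.098 + 1*26.982 + 3*28.085 + 12*15.999 + 2*1.008.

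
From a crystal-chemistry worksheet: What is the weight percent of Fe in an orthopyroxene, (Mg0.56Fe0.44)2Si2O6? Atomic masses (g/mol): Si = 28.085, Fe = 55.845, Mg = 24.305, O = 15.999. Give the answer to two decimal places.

M((Mg0.56Fe0.44)2Si2O6) = 228.529 g/mol.
Fe contributes 0.88 × 55.845 = 49.144 g per mole.
49.144/228.529 = 0.2150 → 21.50%.

21.50 weight percent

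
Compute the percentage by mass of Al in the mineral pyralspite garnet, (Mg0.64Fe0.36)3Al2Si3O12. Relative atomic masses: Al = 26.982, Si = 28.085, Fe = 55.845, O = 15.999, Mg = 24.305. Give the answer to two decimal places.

Formula mass = 1.92·24.305 + 1.08·55.845 + 2·26.982 + 3·28.085 + 12·15.999 = 437.185 g/mol, of which 53.964 g is Al.
So Al makes up 53.964/437.185 = 0.1234 of the mass, i.e. 12.34%.

12.34 wt%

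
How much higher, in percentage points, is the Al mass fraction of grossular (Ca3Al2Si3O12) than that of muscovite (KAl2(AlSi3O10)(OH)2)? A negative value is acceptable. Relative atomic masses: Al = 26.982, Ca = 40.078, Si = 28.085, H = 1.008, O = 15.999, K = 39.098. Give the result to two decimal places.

-8.34 percentage points

Al in Ca3Al2Si3O12: molar mass 450.441 g/mol; 2×26.982 = 53.964 g → 11.98 wt%.
Al in KAl2(AlSi3O10)(OH)2: molar mass 398.303 g/mol; 3×26.982 = 80.946 g → 20.32 wt%.
Difference = 11.98 − 20.32 = -8.34 percentage points.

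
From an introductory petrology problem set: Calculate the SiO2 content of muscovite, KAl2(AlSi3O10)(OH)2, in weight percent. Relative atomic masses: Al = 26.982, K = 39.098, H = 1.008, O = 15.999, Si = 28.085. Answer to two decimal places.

45.25 wt%

M(KAl2(AlSi3O10)(OH)2) = 398.303 g/mol; M(SiO2) = 60.083 g/mol.
Moles SiO2 per formula unit = 3 Si ÷ 1 = 3.0000.
SiO2 fraction = (3.0000 × 60.083) / 398.303 = 180.249/398.303 = 0.4525.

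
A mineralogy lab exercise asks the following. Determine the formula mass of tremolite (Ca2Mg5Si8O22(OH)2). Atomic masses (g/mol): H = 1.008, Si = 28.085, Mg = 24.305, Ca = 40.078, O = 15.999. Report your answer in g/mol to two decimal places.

812.35 g/mol

M = 2(40.078) + 5(24.305) + 8(28.085) + 24(15.999) + 2(1.008)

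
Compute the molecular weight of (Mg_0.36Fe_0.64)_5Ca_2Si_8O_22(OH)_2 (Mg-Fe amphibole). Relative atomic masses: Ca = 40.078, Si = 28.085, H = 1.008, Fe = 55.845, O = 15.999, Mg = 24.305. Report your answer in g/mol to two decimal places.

M = 1.80·24.305 + 3.20·55.845 + 2·40.078 + 8·28.085 + 24·15.999 + 2·1.008

913.28 g/mol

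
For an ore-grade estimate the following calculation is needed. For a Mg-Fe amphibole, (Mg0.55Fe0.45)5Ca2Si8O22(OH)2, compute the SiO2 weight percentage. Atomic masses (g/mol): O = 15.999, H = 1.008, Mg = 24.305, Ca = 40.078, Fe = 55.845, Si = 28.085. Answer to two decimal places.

Molar mass of (Mg0.55Fe0.45)5Ca2Si8O22(OH)2 = 2.75*24.305 + 2.25*55.845 + 2*40.078 + 8*28.085 + 24*15.999 + 2*1.008 = 883.318 g/mol.
Each formula unit contains 8 Si, equivalent to 8/1 = 8.0000 mol SiO2.
M(SiO2) = 1×28.085 + 2×15.999 = 60.083 g/mol.
Mass of SiO2 per formula unit = 8.0000 × 60.083 = 480.664 g.
SiO2 wt% = 480.664 / 883.318 × 100 = 54.42%.

54.42 wt%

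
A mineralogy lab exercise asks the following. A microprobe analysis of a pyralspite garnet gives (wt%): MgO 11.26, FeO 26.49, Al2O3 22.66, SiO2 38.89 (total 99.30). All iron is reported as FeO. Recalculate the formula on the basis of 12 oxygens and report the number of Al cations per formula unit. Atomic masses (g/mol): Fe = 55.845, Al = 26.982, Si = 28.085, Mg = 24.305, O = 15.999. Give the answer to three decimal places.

MgO: 11.26/40.304 = 0.27938 mol → 0.27938 mol Mg, 0.27938 mol O.
FeO: 26.49/71.844 = 0.36872 mol → 0.36872 mol Fe, 0.36872 mol O.
Al2O3: 22.66/101.961 = 0.22224 mol → 0.44448 mol Al, 0.66672 mol O.
SiO2: 38.89/60.083 = 0.64727 mol → 0.64727 mol Si, 1.29454 mol O.
Total oxygen = 2.60936 mol. Normalization factor = 12/2.60936 = 4.59883.
Al per 12 O = 0.44448 × 4.59883 = 2.044.

2.044 Al apfu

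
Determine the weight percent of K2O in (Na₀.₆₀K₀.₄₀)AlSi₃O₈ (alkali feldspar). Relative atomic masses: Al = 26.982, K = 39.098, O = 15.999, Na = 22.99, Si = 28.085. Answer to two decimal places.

7.01 wt%

Molar mass of (Na₀.₆₀K₀.₄₀)AlSi₃O₈ = 0.60×22.99 + 0.40×39.098 + 1×26.982 + 3×28.085 + 8×15.999 = 268.662 g/mol.
Each formula unit contains 0.40 K, equivalent to 0.40/2 = 0.2000 mol K2O.
M(K2O) = 2×39.098 + 1×15.999 = 94.195 g/mol.
Mass of K2O per formula unit = 0.2000 × 94.195 = 18.839 g.
K2O wt% = 18.839 / 268.662 × 100 = 7.01%.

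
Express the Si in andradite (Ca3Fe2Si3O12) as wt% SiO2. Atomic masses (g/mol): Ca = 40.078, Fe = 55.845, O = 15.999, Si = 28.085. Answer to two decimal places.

Molar mass of Ca3Fe2Si3O12 = 3·40.078 + 2·55.845 + 3·28.085 + 12·15.999 = 508.167 g/mol.
Each formula unit contains 3 Si, equivalent to 3/1 = 3.0000 mol SiO2.
M(SiO2) = 1×28.085 + 2×15.999 = 60.083 g/mol.
Mass of SiO2 per formula unit = 3.0000 × 60.083 = 180.249 g.
SiO2 wt% = 180.249 / 508.167 × 100 = 35.47%.

35.47 wt%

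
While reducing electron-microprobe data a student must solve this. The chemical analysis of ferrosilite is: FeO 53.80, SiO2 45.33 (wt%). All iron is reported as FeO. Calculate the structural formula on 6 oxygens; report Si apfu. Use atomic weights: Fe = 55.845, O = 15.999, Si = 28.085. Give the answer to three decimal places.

FeO (M=71.844): mol = 0.74884; Fe = 0.74884, O = 0.74884.
SiO2 (M=60.083): mol = 0.75446; Si = 0.75446, O = 1.50892.
ΣO = 2.25776; factor = 6/ΣO = 2.65750.
Si apfu = 0.75446 × 2.65750 = 2.005.

2.005 Si apfu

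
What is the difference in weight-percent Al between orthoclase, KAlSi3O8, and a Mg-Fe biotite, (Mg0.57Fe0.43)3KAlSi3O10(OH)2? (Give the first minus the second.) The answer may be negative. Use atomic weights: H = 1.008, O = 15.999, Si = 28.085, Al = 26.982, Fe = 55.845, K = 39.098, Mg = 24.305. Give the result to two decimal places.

First mineral: 26.982 g Al in 278.327 g formula = 9.69 wt% Al.
Second mineral: 26.982 g Al in 457.941 g formula = 5.89 wt% Al.
9.69% − 5.89% gives a difference of 3.80 percentage points.

3.80 percentage points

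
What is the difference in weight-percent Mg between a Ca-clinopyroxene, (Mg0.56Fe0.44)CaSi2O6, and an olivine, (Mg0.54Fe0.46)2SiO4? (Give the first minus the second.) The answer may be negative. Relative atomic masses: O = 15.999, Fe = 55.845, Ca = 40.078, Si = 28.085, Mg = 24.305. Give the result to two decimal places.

-9.56 percentage points

First mineral: 13.611 g Mg in 230.425 g formula = 5.91 wt% Mg.
Second mineral: 26.249 g Mg in 169.708 g formula = 15.47 wt% Mg.
5.91% − 15.47% gives a difference of -9.56 percentage points.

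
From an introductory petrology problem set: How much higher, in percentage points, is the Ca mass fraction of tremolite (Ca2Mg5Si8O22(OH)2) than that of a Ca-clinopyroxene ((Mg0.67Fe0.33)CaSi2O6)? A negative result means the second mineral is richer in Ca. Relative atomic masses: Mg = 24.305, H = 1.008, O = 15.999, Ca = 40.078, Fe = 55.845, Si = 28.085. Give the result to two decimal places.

M(Ca2Mg5Si8O22(OH)2) = 812.353 g/mol, so wt% Ca = 80.156/812.353 × 100 = 9.87%.
M((Mg0.67Fe0.33)CaSi2O6) = 226.955 g/mol, so wt% Ca = 40.078/226.955 × 100 = 17.66%.
9.87 − 17.66 = -7.79 pp.

-7.79 percentage points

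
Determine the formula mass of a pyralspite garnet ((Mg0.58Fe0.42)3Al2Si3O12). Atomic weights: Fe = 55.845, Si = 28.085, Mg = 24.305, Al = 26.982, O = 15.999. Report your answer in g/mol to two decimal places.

Mg: 1.74 × 24.305 = 42.2907
Fe: 1.26 × 55.845 = 70.3647
Al: 2 × 26.982 = 53.9640
Si: 3 × 28.085 = 84.2550
O: 12 × 15.999 = 191.9880
Summing the contributions gives the formula mass.

442.86 g/mol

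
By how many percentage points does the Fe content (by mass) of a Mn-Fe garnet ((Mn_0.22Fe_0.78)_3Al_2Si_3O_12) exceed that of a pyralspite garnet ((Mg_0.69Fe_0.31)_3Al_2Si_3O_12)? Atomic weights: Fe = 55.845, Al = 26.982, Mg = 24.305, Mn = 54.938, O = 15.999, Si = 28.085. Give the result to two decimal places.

14.28 percentage points

First mineral: 130.677 g Fe in 497.143 g formula = 26.29 wt% Fe.
Second mineral: 51.936 g Fe in 432.454 g formula = 12.01 wt% Fe.
26.29% − 12.01% gives a difference of 14.28 percentage points.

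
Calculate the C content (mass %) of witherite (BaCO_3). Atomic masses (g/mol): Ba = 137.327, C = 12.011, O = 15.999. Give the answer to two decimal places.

6.09 mass %

M(BaCO_3) = 197.335 g/mol.
C contributes 1 × 12.011 = 12.011 g per mole.
12.011/197.335 = 0.0609 → 6.09%.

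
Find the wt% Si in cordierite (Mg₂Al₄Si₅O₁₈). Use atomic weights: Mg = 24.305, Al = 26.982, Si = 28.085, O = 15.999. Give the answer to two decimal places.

Formula mass = 2·24.305 + 4·26.982 + 5·28.085 + 18·15.999 = 584.945 g/mol, of which 140.425 g is Si.
So Si makes up 140.425/584.945 = 0.2401 of the mass, i.e. 24.01%.

24.01 mass %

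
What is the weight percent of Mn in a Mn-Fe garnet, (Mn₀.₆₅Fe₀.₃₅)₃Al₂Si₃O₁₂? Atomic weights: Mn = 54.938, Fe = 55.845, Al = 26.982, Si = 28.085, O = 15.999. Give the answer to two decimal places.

21.60 mass %

M((Mn₀.₆₅Fe₀.₃₅)₃Al₂Si₃O₁₂) = 495.973 g/mol.
Mn contributes 1.95 × 54.938 = 107.129 g per mole.
107.129/495.973 = 0.2160 → 21.60%.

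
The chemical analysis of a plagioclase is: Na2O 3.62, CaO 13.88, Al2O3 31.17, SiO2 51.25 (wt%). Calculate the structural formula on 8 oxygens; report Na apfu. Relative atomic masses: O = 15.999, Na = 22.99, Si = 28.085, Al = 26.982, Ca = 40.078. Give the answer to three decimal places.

0.319 Na apfu

Na2O (M=61.979): mol = 0.05841; Na = 0.11682, O = 0.05841.
CaO (M=56.077): mol = 0.24752; Ca = 0.24752, O = 0.24752.
Al2O3 (M=101.961): mol = 0.30571; Al = 0.61142, O = 0.91713.
SiO2 (M=60.083): mol = 0.85299; Si = 0.85299, O = 1.70598.
ΣO = 2.92904; factor = 8/ΣO = 2.73127.
Na apfu = 0.11682 × 2.73127 = 0.319.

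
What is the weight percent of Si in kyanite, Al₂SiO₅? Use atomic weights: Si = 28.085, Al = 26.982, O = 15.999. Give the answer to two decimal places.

Formula mass = 2×26.982 + 1×28.085 + 5×15.999 = 162.044 g/mol, of which 28.085 g is Si.
So Si makes up 28.085/162.044 = 0.1733 of the mass, i.e. 17.33%.

17.33 weight percent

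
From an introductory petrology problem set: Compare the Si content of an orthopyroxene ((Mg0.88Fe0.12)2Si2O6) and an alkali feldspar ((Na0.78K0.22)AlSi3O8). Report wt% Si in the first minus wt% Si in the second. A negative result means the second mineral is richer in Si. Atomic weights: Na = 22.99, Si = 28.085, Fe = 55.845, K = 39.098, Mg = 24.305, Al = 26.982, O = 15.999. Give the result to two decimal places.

-4.74 percentage points

M((Mg0.88Fe0.12)2Si2O6) = 208.344 g/mol, so wt% Si = 56.170/208.344 × 100 = 26.96%.
M((Na0.78K0.22)AlSi3O8) = 265.763 g/mol, so wt% Si = 84.255/265.763 × 100 = 31.70%.
26.96 − 31.70 = -4.74 pp.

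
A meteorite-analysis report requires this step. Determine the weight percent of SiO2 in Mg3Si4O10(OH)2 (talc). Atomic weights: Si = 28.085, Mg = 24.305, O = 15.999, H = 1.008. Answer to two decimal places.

63.37 wt%

Molar mass of Mg3Si4O10(OH)2 = 3×24.305 + 4×28.085 + 12×15.999 + 2×1.008 = 379.259 g/mol.
Each formula unit contains 4 Si, equivalent to 4/1 = 4.0000 mol SiO2.
M(SiO2) = 1×28.085 + 2×15.999 = 60.083 g/mol.
Mass of SiO2 per formula unit = 4.0000 × 60.083 = 240.332 g.
SiO2 wt% = 240.332 / 379.259 × 100 = 63.37%.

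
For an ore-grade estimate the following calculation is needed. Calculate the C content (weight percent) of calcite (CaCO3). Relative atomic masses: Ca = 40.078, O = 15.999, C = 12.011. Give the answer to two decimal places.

12.00 weight percent

Formula mass = 1·40.078 + 1·12.011 + 3·15.999 = 100.086 g/mol, of which 12.011 g is C.
So C makes up 12.011/100.086 = 0.1200 of the mass, i.e. 12.00%.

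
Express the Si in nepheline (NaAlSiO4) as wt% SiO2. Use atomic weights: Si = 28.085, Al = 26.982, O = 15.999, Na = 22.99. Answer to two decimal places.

Formula mass = 142.053 g/mol.
1 Si → 1.0000 mol SiO2 per formula unit; M(SiO2) = 60.083, so SiO2 mass = 60.083 g.
60.083/142.053 × 100 = 42.30 wt%.

42.30 wt%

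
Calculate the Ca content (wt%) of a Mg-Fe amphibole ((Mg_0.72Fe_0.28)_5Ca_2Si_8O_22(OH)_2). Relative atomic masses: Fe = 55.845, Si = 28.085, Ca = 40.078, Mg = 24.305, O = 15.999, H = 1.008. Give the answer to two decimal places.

Formula mass = 3.60·24.305 + 1.40·55.845 + 2·40.078 + 8·28.085 + 24·15.999 + 2·1.008 = 856.509 g/mol, of which 80.156 g is Ca.
So Ca makes up 80.156/856.509 = 0.0936 of the mass, i.e. 9.36%.

9.36 wt%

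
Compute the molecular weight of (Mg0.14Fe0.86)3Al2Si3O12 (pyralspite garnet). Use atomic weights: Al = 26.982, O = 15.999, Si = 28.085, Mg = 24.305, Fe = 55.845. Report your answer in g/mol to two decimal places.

M = 0.42(24.305) + 2.58(55.845) + 2(26.982) + 3(28.085) + 12(15.999)

484.50 g/mol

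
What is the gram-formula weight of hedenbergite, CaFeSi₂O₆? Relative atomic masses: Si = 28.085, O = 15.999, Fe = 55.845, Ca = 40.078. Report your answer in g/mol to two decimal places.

248.09 g/mol

M = 1*40.078 + 1*55.845 + 2*28.085 + 6*15.999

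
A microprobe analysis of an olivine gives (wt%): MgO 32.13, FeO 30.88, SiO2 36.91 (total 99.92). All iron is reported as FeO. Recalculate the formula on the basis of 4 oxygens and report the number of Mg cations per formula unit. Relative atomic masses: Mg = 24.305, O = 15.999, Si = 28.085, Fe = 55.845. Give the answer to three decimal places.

1.299 Mg apfu

MgO: 32.13/40.304 = 0.79719 mol → 0.79719 mol Mg, 0.79719 mol O.
FeO: 30.88/71.844 = 0.42982 mol → 0.42982 mol Fe, 0.42982 mol O.
SiO2: 36.91/60.083 = 0.61432 mol → 0.61432 mol Si, 1.22864 mol O.
Total oxygen = 2.45565 mol. Normalization factor = 4/2.45565 = 1.62890.
Mg per 4 O = 0.79719 × 1.62890 = 1.299.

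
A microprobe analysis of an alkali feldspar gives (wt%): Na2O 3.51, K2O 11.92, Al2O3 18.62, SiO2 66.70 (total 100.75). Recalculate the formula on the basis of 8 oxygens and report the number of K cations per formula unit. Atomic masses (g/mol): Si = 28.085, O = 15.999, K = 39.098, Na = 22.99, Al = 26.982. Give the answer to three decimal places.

Na2O: 3.51/61.979 = 0.05663 mol → 0.11326 mol Na, 0.05663 mol O.
K2O: 11.92/94.195 = 0.12655 mol → 0.25310 mol K, 0.12655 mol O.
Al2O3: 18.62/101.961 = 0.18262 mol → 0.36524 mol Al, 0.54786 mol O.
SiO2: 66.70/60.083 = 1.11013 mol → 1.11013 mol Si, 2.22026 mol O.
Total oxygen = 2.95130 mol. Normalization factor = 8/2.95130 = 2.71067.
K per 8 O = 0.25310 × 2.71067 = 0.686.

0.686 K apfu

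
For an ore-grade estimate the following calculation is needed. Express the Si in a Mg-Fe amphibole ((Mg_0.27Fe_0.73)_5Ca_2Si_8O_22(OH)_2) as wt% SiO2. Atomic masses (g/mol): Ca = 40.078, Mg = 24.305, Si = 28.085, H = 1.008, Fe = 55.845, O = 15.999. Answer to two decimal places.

M((Mg_0.27Fe_0.73)_5Ca_2Si_8O_22(OH)_2) = 927.474 g/mol; M(SiO2) = 60.083 g/mol.
Moles SiO2 per formula unit = 8 Si ÷ 1 = 8.0000.
SiO2 fraction = (8.0000 × 60.083) / 927.474 = 480.664/927.474 = 0.5183.

51.83 wt%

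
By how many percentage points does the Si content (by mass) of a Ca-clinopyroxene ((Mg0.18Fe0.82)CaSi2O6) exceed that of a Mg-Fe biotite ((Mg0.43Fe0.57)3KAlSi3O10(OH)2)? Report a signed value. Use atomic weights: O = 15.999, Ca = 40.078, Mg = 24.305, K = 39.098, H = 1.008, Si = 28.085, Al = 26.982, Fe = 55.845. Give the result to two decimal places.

5.29 percentage points

M((Mg0.18Fe0.82)CaSi2O6) = 242.410 g/mol, so wt% Si = 56.170/242.410 × 100 = 23.17%.
M((Mg0.43Fe0.57)3KAlSi3O10(OH)2) = 471.187 g/mol, so wt% Si = 84.255/471.187 × 100 = 17.88%.
23.17 − 17.88 = 5.29 pp.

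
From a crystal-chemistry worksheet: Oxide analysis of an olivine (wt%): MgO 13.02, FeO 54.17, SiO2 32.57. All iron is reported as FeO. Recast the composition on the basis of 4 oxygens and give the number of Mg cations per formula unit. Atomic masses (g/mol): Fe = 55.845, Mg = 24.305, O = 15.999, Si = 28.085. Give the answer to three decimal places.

13.02 wt% MgO ÷ 40.304 g/mol = 0.32304 mol, giving 0.32304 Mg and 0.32304 O.
54.17 wt% FeO ÷ 71.844 g/mol = 0.75399 mol, giving 0.75399 Fe and 0.75399 O.
32.57 wt% SiO2 ÷ 60.083 g/mol = 0.54208 mol, giving 0.54208 Si and 1.08416 O.
Oxygen sums to 2.16119; scaling by 4/2.16119 = 1.85083 puts the formula on 4 O.
Mg: 0.32304 × 1.85083 = 0.598 atoms per formula unit.

0.598 Mg apfu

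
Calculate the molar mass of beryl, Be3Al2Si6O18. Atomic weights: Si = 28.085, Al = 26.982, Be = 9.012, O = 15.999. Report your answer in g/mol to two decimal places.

537.49 g/mol

The formula mass is the sum 3(9.012) + 2(26.982) + 6(28.085) + 18(15.999).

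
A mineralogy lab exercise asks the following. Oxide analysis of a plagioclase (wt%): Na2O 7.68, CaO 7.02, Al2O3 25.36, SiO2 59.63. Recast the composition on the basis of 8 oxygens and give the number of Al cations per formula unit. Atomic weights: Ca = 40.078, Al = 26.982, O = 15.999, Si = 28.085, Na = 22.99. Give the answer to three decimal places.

1.335 Al apfu

7.68 wt% Na2O ÷ 61.979 g/mol = 0.12391 mol, giving 0.24782 Na and 0.12391 O.
7.02 wt% CaO ÷ 56.077 g/mol = 0.12519 mol, giving 0.12519 Ca and 0.12519 O.
25.36 wt% Al2O3 ÷ 101.961 g/mol = 0.24872 mol, giving 0.49744 Al and 0.74616 O.
59.63 wt% SiO2 ÷ 60.083 g/mol = 0.99246 mol, giving 0.99246 Si and 1.98492 O.
Oxygen sums to 2.98018; scaling by 8/2.98018 = 2.68440 puts the formula on 8 O.
Al: 0.49744 × 2.68440 = 1.335 atoms per formula unit.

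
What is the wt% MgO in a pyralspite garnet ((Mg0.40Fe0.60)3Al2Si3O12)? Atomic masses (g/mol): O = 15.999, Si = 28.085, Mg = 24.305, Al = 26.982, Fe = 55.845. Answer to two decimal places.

10.52 wt%

M((Mg0.40Fe0.60)3Al2Si3O12) = 459.894 g/mol; M(MgO) = 40.304 g/mol.
Moles MgO per formula unit = 1.20 Mg ÷ 1 = 1.2000.
MgO fraction = (1.2000 × 40.304) / 459.894 = 48.365/459.894 = 0.1052.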